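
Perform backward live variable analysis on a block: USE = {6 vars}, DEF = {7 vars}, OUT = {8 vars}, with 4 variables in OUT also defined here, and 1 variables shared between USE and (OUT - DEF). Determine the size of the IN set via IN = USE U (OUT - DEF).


OUT - DEF: 8 - 4 = 4
|IN| = |USE| + |OUT - DEF| - |USE ∩ (OUT - DEF)| = 6 + 4 - 1 = 9

9


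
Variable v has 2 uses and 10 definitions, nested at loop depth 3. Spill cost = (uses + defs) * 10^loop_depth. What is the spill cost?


uses + defs = 2 + 10 = 12
10^3 = 1000
Spill cost = 12 * 1000 = 12000

12000


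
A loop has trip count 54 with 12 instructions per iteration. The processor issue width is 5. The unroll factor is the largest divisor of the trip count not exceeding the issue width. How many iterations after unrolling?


Largest divisor of 54 <= 5 is 3
New iterations = 54 / 3 = 18

18


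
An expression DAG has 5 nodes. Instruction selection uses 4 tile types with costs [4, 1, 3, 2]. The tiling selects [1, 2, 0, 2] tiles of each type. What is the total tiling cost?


Total cost = sum(count_i * cost_i)
= 1*4 + 2*1 + 0*3 + 2*2
= 10

10


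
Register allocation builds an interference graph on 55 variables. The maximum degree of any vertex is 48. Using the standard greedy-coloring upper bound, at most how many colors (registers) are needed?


Greedy coloring never needs more than (max_degree + 1) colors: when coloring a vertex, at most max_degree neighbors are already colored.
Upper bound = 48 + 1 = 49

49


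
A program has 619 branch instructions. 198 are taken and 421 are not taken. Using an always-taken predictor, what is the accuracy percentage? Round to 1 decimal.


Predictor: always-taken
Correct predictions = 198
Accuracy = 198 / 619 * 100 = 32.0%

32.0


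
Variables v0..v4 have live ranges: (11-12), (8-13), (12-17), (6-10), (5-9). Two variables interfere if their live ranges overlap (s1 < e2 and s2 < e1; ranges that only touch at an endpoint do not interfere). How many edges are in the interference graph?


Check all pairs for overlapping intervals.
Two intervals (s1,e1) and (s2,e2) overlap if s1 < e2 and s2 < e1.
v0 (11-12) vs v1..v4: overlaps v1 -> 1
v1 (8-13) vs v2..v4: overlaps v2, v3, v4 -> 3
v2 (12-17) vs v3..v4: overlaps none -> 0
v3 (6-10) vs v4: overlaps v4 -> 1
Total overlapping pairs = 1 + 3 + 0 + 1 = 5

5


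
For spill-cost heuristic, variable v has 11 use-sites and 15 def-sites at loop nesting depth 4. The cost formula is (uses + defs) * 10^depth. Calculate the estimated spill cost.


uses + defs = 11 + 15 = 26
10^4 = 10000
Spill cost = 26 * 10000 = 260000

260000


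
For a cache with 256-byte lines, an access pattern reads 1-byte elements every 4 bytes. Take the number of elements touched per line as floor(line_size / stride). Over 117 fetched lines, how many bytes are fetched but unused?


Elements per line = floor(256 / 4) = 64
Bytes used per line = 64 * 1 = 64
Wasted per line = 256 - 64 = 192
Total wasted = 192 * 117 = 22464

22464


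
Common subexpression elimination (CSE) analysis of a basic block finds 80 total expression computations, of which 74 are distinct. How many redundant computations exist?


CSE count = total expressions - unique expressions
= 80 - 74 = 6

6


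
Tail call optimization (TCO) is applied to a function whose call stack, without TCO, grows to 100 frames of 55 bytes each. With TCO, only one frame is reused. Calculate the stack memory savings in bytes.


Without TCO: 100 * 55 = 5500 bytes
With TCO: reuse 1 frame = 55 bytes
Savings = 5500 - 55 = 5445

5445


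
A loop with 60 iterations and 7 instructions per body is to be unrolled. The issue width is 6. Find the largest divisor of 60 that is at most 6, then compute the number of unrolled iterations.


Largest divisor of 60 <= 6 is 6
New iterations = 60 / 6 = 10

10


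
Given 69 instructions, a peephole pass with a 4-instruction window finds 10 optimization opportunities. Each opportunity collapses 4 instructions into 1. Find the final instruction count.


Each match removes 3 instructions.
Total removed = 10 * 3 = 30
Remaining = 69 - 30 = 39

39


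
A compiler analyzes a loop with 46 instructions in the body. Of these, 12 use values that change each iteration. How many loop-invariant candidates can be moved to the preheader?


Invariant candidates = total - loop-dependent
= 46 - 12 = 34

34


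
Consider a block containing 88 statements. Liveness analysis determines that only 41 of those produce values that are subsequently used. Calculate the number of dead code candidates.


Dead code = total statements - live definitions
= 88 - 41 = 47

47


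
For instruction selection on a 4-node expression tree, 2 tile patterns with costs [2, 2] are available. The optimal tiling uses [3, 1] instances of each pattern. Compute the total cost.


Total cost = sum(count_i * cost_i)
= 3*2 + 1*2
= 8

8


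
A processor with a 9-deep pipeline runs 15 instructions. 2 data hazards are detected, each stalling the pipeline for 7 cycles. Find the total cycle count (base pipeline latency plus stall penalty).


Base cycles = 9 + 15 - 1 = 23
Total stalls = 2 * 7 = 14
Total = 23 + 14 = 37

37


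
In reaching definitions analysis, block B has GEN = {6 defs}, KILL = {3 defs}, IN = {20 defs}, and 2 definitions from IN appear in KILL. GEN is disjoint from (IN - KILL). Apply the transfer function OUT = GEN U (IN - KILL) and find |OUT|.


IN - KILL: 20 - 2 = 18 surviving definitions
OUT = GEN + surviving = 6 + 18 = 24

24


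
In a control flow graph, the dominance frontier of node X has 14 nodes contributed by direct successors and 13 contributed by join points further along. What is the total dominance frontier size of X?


DF(X) = direct successor contributions + join point contributions
= 14 + 13 = 27

27


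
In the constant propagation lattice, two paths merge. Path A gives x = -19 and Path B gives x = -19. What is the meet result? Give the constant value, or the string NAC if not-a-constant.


Meet operation: if both paths give the same constant, result is that constant; if they differ, result is NAC (not-a-constant).
Path A: -19, Path B: -19 -> equal
Result: constant -> -19

-19


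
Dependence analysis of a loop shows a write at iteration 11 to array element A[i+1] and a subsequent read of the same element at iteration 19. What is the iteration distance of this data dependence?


Distance = read iteration - write iteration
= 19 - 11 = 8

8


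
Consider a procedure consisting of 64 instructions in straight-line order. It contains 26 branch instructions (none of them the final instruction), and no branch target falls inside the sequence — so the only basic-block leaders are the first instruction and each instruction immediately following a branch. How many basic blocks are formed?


With no in-sequence branch targets, the leaders are the first instruction plus the instruction after each branch.
Number of basic blocks = branches + 1
= 26 + 1 = 27

27


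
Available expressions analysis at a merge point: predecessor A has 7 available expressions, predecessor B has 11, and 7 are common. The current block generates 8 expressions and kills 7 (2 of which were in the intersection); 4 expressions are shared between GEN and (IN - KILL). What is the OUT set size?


IN = intersection of predecessors = 7
IN - KILL = 7 - 2 = 5
|OUT| = |GEN| + |IN - KILL| - |GEN ∩ (IN - KILL)| = 8 + 5 - 4 = 9

9


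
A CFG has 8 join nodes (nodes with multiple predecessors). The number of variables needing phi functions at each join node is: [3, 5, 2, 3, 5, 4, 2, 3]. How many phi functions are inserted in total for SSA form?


Total phi functions = sum of phi functions at each join node
= 3 + 5 + 2 + 3 + 5 + 4 + 2 + 3 = 27

27


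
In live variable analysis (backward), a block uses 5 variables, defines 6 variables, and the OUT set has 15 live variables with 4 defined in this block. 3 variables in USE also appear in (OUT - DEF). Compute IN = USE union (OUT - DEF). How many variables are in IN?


OUT - DEF: 15 - 4 = 11
|IN| = |USE| + |OUT - DEF| - |USE ∩ (OUT - DEF)| = 5 + 11 - 3 = 13

13


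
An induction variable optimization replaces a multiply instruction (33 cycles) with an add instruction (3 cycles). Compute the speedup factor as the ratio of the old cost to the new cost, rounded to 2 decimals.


Ratio = mult_cost / add_cost = 33 / 3 = 11.0

11.0


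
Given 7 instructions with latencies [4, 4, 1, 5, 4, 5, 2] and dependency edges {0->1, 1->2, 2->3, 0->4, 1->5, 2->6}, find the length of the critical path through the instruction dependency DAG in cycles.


Compute longest path through dependency graph: dist(Ik) = max over predecessors of dist + latency(Ik).
dist(I0) = latency 4 = 4
dist(I1) = dist(I0) + 4 = 4 + 4 = 8
dist(I2) = dist(I1) + 1 = 8 + 1 = 9
dist(I3) = dist(I2) + 5 = 9 + 5 = 14
dist(I4) = dist(I0) + 4 = 4 + 4 = 8
dist(I5) = dist(I1) + 5 = 8 + 5 = 13
dist(I6) = dist(I2) + 2 = 9 + 2 = 11
Critical path = max dist = 14

14


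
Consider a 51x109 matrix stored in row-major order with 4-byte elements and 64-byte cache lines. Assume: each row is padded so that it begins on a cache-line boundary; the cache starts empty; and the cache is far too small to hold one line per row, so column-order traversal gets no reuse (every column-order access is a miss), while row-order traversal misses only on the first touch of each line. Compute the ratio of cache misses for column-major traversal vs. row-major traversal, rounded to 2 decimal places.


Each row occupies 109 * 4 = 436 bytes and starts on a line boundary, so it spans ceil(436 / 64) = 7 cache lines.
Row-major traversal misses (one per line touched): 51 * ceil(109 * 4 / 64) = 357
Column-major traversal misses (no reuse, every access misses): 51 * 109 = 5559
Ratio = 5559 / 357 = 15.57

15.57


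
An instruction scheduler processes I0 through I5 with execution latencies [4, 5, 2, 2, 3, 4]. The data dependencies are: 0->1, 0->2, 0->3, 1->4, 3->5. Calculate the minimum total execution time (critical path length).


Compute longest path through dependency graph: dist(Ik) = max over predecessors of dist + latency(Ik).
dist(I0) = latency 4 = 4
dist(I1) = dist(I0) + 5 = 4 + 5 = 9
dist(I2) = dist(I0) + 2 = 4 + 2 = 6
dist(I3) = dist(I0) + 2 = 4 + 2 = 6
dist(I4) = dist(I1) + 3 = 9 + 3 = 12
dist(I5) = dist(I3) + 4 = 6 + 4 = 10
Critical path = max dist = 12

12


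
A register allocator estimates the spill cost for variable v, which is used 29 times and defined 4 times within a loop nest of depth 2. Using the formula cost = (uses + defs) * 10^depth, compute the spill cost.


uses + defs = 29 + 4 = 33
10^2 = 100
Spill cost = 33 * 100 = 3300

3300


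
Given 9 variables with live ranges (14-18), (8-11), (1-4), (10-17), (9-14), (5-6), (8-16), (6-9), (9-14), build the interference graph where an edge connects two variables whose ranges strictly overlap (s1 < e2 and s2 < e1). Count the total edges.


Check all pairs for overlapping intervals.
Two intervals (s1,e1) and (s2,e2) overlap if s1 < e2 and s2 < e1.
v0 (14-18) vs v1..v8: overlaps v3, v6 -> 2
v1 (8-11) vs v2..v8: overlaps v3, v4, v6, v7, v8 -> 5
v2 (1-4) vs v3..v8: overlaps none -> 0
v3 (10-17) vs v4..v8: overlaps v4, v6, v8 -> 3
v4 (9-14) vs v5..v8: overlaps v6, v8 -> 2
v5 (5-6) vs v6..v8: overlaps none -> 0
v6 (8-16) vs v7..v8: overlaps v7, v8 -> 2
v7 (6-9) vs v8: overlaps none -> 0
Total overlapping pairs = 2 + 5 + 0 + 3 + 2 + 0 + 2 + 0 = 14

14


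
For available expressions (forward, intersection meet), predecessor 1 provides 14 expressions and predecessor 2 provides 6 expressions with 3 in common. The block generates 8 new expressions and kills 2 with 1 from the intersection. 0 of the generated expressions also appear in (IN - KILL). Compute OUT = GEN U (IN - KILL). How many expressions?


IN = intersection of predecessors = 3
IN - KILL = 3 - 1 = 2
|OUT| = |GEN| + |IN - KILL| - |GEN ∩ (IN - KILL)| = 8 + 2 - 0 = 10

10


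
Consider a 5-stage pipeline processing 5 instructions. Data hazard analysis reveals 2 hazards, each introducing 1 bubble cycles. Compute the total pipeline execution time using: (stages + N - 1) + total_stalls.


Base cycles = 5 + 5 - 1 = 9
Total stalls = 2 * 1 = 2
Total = 9 + 2 = 11

11


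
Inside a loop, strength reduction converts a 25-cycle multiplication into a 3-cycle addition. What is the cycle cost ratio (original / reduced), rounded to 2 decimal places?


Ratio = mult_cost / add_cost = 25 / 3 = 8.33

8.33


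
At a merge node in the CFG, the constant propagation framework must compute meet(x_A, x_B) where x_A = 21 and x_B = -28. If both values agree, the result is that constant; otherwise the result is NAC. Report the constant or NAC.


Meet operation: if both paths give the same constant, result is that constant; if they differ, result is NAC (not-a-constant).
Path A: 21, Path B: -28 -> differ
Result: not-a-constant -> NAC

NAC


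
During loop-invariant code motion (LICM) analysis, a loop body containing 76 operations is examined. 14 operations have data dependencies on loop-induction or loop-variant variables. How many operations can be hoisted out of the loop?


Invariant candidates = total - loop-dependent
= 76 - 14 = 62

62


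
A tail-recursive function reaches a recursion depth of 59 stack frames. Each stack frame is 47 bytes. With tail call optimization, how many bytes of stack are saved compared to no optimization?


Without TCO: 59 * 47 = 2773 bytes
With TCO: reuse 1 frame = 47 bytes
Savings = 2773 - 47 = 2726

2726


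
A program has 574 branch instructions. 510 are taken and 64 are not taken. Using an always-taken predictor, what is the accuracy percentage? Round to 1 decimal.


Predictor: always-taken
Correct predictions = 510
Accuracy = 510 / 574 * 100 = 88.9%

88.9


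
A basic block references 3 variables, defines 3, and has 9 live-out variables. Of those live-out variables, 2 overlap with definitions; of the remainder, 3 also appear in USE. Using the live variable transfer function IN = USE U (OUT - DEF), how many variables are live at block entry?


OUT - DEF: 9 - 2 = 7
|IN| = |USE| + |OUT - DEF| - |USE ∩ (OUT - DEF)| = 3 + 7 - 3 = 7

7


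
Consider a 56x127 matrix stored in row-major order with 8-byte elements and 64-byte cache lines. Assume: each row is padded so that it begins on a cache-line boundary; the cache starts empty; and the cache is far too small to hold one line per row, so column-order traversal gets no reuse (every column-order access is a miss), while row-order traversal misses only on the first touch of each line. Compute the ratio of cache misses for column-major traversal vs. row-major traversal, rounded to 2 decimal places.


Each row occupies 127 * 8 = 1016 bytes and starts on a line boundary, so it spans ceil(1016 / 64) = 16 cache lines.
Row-major traversal misses (one per line touched): 56 * ceil(127 * 8 / 64) = 896
Column-major traversal misses (no reuse, every access misses): 56 * 127 = 7112
Ratio = 7112 / 896 = 7.94

7.94


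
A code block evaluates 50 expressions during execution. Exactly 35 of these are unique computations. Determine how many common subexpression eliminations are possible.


CSE count = total expressions - unique expressions
= 50 - 35 = 15

15


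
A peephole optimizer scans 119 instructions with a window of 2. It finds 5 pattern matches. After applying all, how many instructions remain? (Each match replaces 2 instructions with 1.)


Each match removes 1 instructions.
Total removed = 5 * 1 = 5
Remaining = 119 - 5 = 114

114


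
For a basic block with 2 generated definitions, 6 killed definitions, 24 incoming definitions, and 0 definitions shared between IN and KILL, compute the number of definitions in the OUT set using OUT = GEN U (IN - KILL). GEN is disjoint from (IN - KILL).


IN - KILL: 24 - 0 = 24 surviving definitions
OUT = GEN + surviving = 2 + 24 = 26

26


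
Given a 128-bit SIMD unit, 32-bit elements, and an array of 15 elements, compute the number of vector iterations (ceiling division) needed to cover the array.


Width = 128 / 32 = 4 elements per vector op
Iterations = ceil(15 / 4) = 4

4


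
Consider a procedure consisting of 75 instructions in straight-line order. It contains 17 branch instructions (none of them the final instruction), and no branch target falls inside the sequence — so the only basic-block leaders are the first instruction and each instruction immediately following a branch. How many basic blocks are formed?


With no in-sequence branch targets, the leaders are the first instruction plus the instruction after each branch.
Number of basic blocks = branches + 1
= 17 + 1 = 18

18


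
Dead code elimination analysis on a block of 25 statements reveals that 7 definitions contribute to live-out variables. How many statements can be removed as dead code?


Dead code = total statements - live definitions
= 25 - 7 = 18

18


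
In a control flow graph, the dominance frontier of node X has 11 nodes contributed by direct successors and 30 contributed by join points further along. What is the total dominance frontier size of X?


DF(X) = direct successor contributions + join point contributions
= 11 + 30 = 41

41


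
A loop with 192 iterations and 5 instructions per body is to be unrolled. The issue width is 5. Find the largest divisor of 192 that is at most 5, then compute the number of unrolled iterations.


Largest divisor of 192 <= 5 is 4
New iterations = 192 / 4 = 48

48


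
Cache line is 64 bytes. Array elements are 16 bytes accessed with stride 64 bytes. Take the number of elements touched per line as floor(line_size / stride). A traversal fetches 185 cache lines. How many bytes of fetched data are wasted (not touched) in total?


Elements per line = floor(64 / 64) = 1
Bytes used per line = 1 * 16 = 16
Wasted per line = 64 - 16 = 48
Total wasted = 48 * 185 = 8880

8880


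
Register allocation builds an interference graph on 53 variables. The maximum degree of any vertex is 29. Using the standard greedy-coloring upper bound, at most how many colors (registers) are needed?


Greedy coloring never needs more than (max_degree + 1) colors: when coloring a vertex, at most max_degree neighbors are already colored.
Upper bound = 29 + 1 = 30

30


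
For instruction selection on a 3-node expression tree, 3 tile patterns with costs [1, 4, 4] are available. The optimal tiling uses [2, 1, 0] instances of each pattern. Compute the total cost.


Total cost = sum(count_i * cost_i)
= 2*1 + 1*4 + 0*4
= 6

6


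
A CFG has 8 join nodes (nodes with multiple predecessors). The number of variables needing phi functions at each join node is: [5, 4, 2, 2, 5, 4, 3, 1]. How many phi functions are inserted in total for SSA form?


Total phi functions = sum of phi functions at each join node
= 5 + 4 + 2 + 2 + 5 + 4 + 3 + 1 = 26

26


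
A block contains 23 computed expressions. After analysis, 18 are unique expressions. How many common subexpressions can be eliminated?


CSE count = total expressions - unique expressions
= 23 - 18 = 5

5


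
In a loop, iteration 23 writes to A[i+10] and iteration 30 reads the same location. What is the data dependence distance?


Distance = read iteration - write iteration
= 30 - 23 = 7

7


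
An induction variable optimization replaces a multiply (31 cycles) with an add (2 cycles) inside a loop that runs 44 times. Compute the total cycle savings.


Per-iteration saving = 31 - 2 = 29
Total saved = 44 * 29 = 1276

1276


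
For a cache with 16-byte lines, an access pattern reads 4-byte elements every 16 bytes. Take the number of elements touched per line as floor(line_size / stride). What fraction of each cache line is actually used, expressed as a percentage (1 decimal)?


Elements per cache line = floor(16 / 16) = 1
Bytes used = 1 * 4 = 4
Utilization = 4 / 16 * 100 = 25.0%

25.0


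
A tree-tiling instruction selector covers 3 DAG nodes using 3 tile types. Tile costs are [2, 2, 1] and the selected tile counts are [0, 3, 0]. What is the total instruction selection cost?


Total cost = sum(count_i * cost_i)
= 0*2 + 3*2 + 0*1
= 6

6


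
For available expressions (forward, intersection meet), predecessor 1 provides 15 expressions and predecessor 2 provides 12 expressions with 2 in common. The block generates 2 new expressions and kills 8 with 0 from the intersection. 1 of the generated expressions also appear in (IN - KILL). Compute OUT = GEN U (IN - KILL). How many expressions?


IN = intersection of predecessors = 2
IN - KILL = 2 - 0 = 2
|OUT| = |GEN| + |IN - KILL| - |GEN ∩ (IN - KILL)| = 2 + 2 - 1 = 3

3


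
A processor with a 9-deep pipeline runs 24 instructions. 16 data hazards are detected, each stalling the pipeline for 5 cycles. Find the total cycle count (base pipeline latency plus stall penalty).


Base cycles = 9 + 24 - 1 = 32
Total stalls = 16 * 5 = 80
Total = 32 + 80 = 112

112


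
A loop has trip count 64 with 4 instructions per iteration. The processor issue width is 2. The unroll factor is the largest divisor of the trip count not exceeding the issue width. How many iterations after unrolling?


Largest divisor of 64 <= 2 is 2
New iterations = 64 / 2 = 32

32


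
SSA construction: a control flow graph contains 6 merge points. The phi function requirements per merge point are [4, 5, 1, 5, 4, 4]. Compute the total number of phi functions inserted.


Total phi functions = sum of phi functions at each join node
= 4 + 5 + 1 + 5 + 4 + 4 = 23

23


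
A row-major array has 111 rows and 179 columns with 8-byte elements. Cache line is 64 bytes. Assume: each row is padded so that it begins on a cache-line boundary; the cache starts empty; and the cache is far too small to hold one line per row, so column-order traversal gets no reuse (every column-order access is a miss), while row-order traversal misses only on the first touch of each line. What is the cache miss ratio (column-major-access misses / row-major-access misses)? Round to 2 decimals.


Each row occupies 179 * 8 = 1432 bytes and starts on a line boundary, so it spans ceil(1432 / 64) = 23 cache lines.
Row-major traversal misses (one per line touched): 111 * ceil(179 * 8 / 64) = 2553
Column-major traversal misses (no reuse, every access misses): 111 * 179 = 19869
Ratio = 19869 / 2553 = 7.78

7.78


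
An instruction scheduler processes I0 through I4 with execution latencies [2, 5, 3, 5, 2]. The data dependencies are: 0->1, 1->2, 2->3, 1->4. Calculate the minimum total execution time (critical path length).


Compute longest path through dependency graph: dist(Ik) = max over predecessors of dist + latency(Ik).
dist(I0) = latency 2 = 2
dist(I1) = dist(I0) + 5 = 2 + 5 = 7
dist(I2) = dist(I1) + 3 = 7 + 3 = 10
dist(I3) = dist(I2) + 5 = 10 + 5 = 15
dist(I4) = dist(I1) + 2 = 7 + 2 = 9
Critical path = max dist = 15

15


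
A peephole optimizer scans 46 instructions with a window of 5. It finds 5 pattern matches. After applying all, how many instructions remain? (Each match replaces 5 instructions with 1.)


Each match removes 4 instructions.
Total removed = 5 * 4 = 20
Remaining = 46 - 20 = 26

26


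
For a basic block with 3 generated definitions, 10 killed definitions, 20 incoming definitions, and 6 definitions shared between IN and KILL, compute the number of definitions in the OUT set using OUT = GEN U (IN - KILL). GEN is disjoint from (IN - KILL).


IN - KILL: 20 - 6 = 14 surviving definitions
OUT = GEN + surviving = 3 + 14 = 17

17


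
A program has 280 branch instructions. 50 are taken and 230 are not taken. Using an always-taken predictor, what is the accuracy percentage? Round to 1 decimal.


Predictor: always-taken
Correct predictions = 50
Accuracy = 50 / 280 * 100 = 17.9%

17.9


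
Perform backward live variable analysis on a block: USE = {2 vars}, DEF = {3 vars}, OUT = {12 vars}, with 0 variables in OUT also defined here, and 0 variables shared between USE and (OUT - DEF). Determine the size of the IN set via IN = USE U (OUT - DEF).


OUT - DEF: 12 - 0 = 12
|IN| = |USE| + |OUT - DEF| - |USE ∩ (OUT - DEF)| = 2 + 12 - 0 = 14

14


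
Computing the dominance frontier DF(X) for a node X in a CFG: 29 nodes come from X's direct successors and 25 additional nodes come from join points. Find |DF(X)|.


DF(X) = direct successor contributions + join point contributions
= 29 + 25 = 54

54


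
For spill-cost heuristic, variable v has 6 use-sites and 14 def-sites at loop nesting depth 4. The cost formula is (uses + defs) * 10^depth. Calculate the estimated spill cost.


uses + defs = 6 + 14 = 20
10^4 = 10000
Spill cost = 20 * 10000 = 200000

200000


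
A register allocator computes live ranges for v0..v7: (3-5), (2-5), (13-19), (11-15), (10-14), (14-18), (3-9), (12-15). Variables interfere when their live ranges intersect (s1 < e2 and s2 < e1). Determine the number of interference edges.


Check all pairs for overlapping intervals.
Two intervals (s1,e1) and (s2,e2) overlap if s1 < e2 and s2 < e1.
v0 (3-5) vs v1..v7: overlaps v1, v6 -> 2
v1 (2-5) vs v2..v7: overlaps v6 -> 1
v2 (13-19) vs v3..v7: overlaps v3, v4, v5, v7 -> 4
v3 (11-15) vs v4..v7: overlaps v4, v5, v7 -> 3
v4 (10-14) vs v5..v7: overlaps v7 -> 1
v5 (14-18) vs v6..v7: overlaps v7 -> 1
v6 (3-9) vs v7: overlaps none -> 0
Total overlapping pairs = 2 + 1 + 4 + 3 + 1 + 1 + 0 = 12

12


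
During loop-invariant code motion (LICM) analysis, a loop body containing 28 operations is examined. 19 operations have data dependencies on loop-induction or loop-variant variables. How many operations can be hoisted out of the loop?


Invariant candidates = total - loop-dependent
= 28 - 19 = 9

9


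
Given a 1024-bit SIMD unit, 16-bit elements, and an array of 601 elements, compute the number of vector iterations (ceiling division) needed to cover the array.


Width = 1024 / 16 = 64 elements per vector op
Iterations = ceil(601 / 64) = 10

10


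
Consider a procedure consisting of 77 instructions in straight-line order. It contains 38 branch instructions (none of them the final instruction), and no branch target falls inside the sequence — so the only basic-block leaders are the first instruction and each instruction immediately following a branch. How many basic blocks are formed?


With no in-sequence branch targets, the leaders are the first instruction plus the instruction after each branch.
Number of basic blocks = branches + 1
= 38 + 1 = 39

39


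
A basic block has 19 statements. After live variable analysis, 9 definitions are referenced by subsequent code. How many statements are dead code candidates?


Dead code = total statements - live definitions
= 19 - 9 = 10

10


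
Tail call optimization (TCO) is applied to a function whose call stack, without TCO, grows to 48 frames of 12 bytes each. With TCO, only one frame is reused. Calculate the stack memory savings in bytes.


Without TCO: 48 * 12 = 576 bytes
With TCO: reuse 1 frame = 12 bytes
Savings = 576 - 12 = 564

564


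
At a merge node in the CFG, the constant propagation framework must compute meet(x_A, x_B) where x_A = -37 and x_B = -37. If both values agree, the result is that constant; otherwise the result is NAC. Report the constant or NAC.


Meet operation: if both paths give the same constant, result is that constant; if they differ, result is NAC (not-a-constant).
Path A: -37, Path B: -37 -> equal
Result: constant -> -37

-37


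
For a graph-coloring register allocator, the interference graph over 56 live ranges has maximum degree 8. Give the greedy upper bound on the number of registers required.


Greedy coloring never needs more than (max_degree + 1) colors: when coloring a vertex, at most max_degree neighbors are already colored.
Upper bound = 8 + 1 = 9

9


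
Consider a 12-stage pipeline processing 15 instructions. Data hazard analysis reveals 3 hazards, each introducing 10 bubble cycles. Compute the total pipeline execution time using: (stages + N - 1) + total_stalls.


Base cycles = 12 + 15 - 1 = 26
Total stalls = 3 * 10 = 30
Total = 26 + 30 = 56

56


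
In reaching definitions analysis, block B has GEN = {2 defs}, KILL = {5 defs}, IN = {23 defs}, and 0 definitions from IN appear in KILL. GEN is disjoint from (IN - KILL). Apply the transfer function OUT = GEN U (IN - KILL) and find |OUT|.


IN - KILL: 23 - 0 = 23 surviving definitions
OUT = GEN + surviving = 2 + 23 = 25

25


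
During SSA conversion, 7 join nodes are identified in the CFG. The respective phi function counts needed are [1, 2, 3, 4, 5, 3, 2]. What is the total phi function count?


Total phi functions = sum of phi functions at each join node
= 1 + 2 + 3 + 4 + 5 + 3 + 2 = 20

20


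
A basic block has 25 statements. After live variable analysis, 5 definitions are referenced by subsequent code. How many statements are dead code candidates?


Dead code = total statements - live definitions
= 25 - 5 = 20

20


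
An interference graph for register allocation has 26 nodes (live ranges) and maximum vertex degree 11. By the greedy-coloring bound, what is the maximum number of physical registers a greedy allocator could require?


Greedy coloring never needs more than (max_degree + 1) colors: when coloring a vertex, at most max_degree neighbors are already colored.
Upper bound = 11 + 1 = 12

12


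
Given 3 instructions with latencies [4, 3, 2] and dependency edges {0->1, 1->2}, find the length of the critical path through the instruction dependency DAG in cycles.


Compute longest path through dependency graph: dist(Ik) = max over predecessors of dist + latency(Ik).
dist(I0) = latency 4 = 4
dist(I1) = dist(I0) + 3 = 4 + 3 = 7
dist(I2) = dist(I1) + 2 = 7 + 2 = 9
Critical path = max dist = 9

9


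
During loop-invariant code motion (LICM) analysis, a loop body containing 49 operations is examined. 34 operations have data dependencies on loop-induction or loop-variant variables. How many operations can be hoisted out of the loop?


Invariant candidates = total - loop-dependent
= 49 - 34 = 15

15


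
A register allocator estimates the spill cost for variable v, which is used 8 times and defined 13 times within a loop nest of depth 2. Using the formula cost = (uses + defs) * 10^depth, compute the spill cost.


uses + defs = 8 + 13 = 21
10^2 = 100
Spill cost = 21 * 100 = 2100

2100


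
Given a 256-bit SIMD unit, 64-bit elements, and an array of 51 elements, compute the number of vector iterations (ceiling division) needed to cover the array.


Width = 256 / 64 = 4 elements per vector op
Iterations = ceil(51 / 4) = 13

13


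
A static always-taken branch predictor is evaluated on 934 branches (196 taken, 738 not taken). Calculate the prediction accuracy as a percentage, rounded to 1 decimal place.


Predictor: always-taken
Correct predictions = 196
Accuracy = 196 / 934 * 100 = 21.0%

21.0


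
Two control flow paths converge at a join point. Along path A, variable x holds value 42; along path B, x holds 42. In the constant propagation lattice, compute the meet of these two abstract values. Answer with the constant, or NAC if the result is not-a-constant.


Meet operation: if both paths give the same constant, result is that constant; if they differ, result is NAC (not-a-constant).
Path A: 42, Path B: 42 -> equal
Result: constant -> 42

42


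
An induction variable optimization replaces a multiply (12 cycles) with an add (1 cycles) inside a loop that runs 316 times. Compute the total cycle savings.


Per-iteration saving = 12 - 1 = 11
Total saved = 316 * 11 = 3476

3476


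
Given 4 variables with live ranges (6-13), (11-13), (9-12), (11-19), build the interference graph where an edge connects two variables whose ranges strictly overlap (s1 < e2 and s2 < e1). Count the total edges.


Check all pairs for overlapping intervals.
Two intervals (s1,e1) and (s2,e2) overlap if s1 < e2 and s2 < e1.
v0 (6-13) vs v1..v3: overlaps v1, v2, v3 -> 3
v1 (11-13) vs v2..v3: overlaps v2, v3 -> 2
v2 (9-12) vs v3: overlaps v3 -> 1
Total overlapping pairs = 3 + 2 + 1 = 6

6


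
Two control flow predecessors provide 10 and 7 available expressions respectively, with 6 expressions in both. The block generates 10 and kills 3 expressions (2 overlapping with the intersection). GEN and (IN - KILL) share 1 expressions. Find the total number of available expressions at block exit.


IN = intersection of predecessors = 6
IN - KILL = 6 - 2 = 4
|OUT| = |GEN| + |IN - KILL| - |GEN ∩ (IN - KILL)| = 10 + 4 - 1 = 13

13


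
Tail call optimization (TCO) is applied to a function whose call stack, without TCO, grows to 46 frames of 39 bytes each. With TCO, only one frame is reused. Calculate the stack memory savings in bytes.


Without TCO: 46 * 39 = 1794 bytes
With TCO: reuse 1 frame = 39 bytes
Savings = 1794 - 39 = 1755

1755


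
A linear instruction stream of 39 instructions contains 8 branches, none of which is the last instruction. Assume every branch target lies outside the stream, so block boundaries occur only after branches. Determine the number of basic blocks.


With no in-sequence branch targets, the leaders are the first instruction plus the instruction after each branch.
Number of basic blocks = branches + 1
= 8 + 1 = 9

9


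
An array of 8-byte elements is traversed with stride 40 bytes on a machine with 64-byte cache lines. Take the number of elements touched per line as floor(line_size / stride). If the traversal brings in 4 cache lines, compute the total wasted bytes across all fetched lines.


Elements per line = floor(64 / 40) = 1
Bytes used per line = 1 * 8 = 8
Wasted per line = 64 - 8 = 56
Total wasted = 56 * 4 = 224

224


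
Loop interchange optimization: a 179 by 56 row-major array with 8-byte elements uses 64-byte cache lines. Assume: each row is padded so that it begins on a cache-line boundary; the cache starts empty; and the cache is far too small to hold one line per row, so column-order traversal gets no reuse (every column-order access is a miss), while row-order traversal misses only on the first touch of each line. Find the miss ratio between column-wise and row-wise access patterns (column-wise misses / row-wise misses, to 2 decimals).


Each row occupies 56 * 8 = 448 bytes and starts on a line boundary, so it spans ceil(448 / 64) = 7 cache lines.
Row-major traversal misses (one per line touched): 179 * ceil(56 * 8 / 64) = 1253
Column-major traversal misses (no reuse, every access misses): 179 * 56 = 10024
Ratio = 10024 / 1253 = 8.0

8.0


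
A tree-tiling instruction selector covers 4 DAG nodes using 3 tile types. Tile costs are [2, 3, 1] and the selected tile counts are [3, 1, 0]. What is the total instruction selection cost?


Total cost = sum(count_i * cost_i)
= 3*2 + 1*3 + 0*1
= 9

9


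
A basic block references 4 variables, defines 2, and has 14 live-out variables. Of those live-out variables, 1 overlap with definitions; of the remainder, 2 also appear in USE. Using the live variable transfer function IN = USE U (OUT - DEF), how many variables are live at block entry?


OUT - DEF: 14 - 1 = 13
|IN| = |USE| + |OUT - DEF| - |USE ∩ (OUT - DEF)| = 4 + 13 - 2 = 15

15


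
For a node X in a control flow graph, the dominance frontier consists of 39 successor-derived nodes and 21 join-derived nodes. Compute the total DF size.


DF(X) = direct successor contributions + join point contributions
= 39 + 21 = 60

60


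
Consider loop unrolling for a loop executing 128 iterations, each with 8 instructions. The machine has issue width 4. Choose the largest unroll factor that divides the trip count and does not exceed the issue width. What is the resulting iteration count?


Largest divisor of 128 <= 4 is 4
New iterations = 128 / 4 = 32

32


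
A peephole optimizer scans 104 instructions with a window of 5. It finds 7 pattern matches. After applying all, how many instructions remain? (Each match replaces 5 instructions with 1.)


Each match removes 4 instructions.
Total removed = 7 * 4 = 28
Remaining = 104 - 28 = 76

76


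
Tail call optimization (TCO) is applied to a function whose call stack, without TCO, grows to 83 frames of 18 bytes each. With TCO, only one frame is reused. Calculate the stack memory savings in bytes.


Without TCO: 83 * 18 = 1494 bytes
With TCO: reuse 1 frame = 18 bytes
Savings = 1494 - 18 = 1476

1476


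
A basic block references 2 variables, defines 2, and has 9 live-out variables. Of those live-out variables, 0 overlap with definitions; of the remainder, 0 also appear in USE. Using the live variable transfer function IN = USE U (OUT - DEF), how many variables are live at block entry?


OUT - DEF: 9 - 0 = 9
|IN| = |USE| + |OUT - DEF| - |USE ∩ (OUT - DEF)| = 2 + 9 - 0 = 11

11


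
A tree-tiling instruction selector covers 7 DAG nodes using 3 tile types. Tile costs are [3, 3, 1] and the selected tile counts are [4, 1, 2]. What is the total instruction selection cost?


Total cost = sum(count_i * cost_i)
= 4*3 + 1*3 + 2*1
= 17

17


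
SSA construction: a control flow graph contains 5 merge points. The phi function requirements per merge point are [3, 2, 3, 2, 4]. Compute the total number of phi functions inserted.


Total phi functions = sum of phi functions at each join node
= 3 + 2 + 3 + 2 + 4 = 14

14


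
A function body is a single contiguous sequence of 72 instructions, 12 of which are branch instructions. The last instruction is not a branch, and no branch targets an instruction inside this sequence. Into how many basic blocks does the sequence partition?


With no in-sequence branch targets, the leaders are the first instruction plus the instruction after each branch.
Number of basic blocks = branches + 1
= 12 + 1 = 13

13


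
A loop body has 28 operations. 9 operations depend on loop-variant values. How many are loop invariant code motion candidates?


Invariant candidates = total - loop-dependent
= 28 - 9 = 19

19


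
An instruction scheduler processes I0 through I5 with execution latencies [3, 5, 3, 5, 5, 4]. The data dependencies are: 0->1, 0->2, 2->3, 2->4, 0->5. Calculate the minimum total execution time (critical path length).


Compute longest path through dependency graph: dist(Ik) = max over predecessors of dist + latency(Ik).
dist(I0) = latency 3 = 3
dist(I1) = dist(I0) + 5 = 3 + 5 = 8
dist(I2) = dist(I0) + 3 = 3 + 3 = 6
dist(I3) = dist(I2) + 5 = 6 + 5 = 11
dist(I4) = dist(I2) + 5 = 6 + 5 = 11
dist(I5) = dist(I0) + 4 = 3 + 4 = 7
Critical path = max dist = 11

11


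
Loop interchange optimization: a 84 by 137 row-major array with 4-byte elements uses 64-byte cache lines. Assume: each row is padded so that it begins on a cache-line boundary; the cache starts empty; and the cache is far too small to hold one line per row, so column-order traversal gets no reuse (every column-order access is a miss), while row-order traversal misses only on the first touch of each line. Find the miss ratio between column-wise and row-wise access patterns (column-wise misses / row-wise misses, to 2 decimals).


Each row occupies 137 * 4 = 548 bytes and starts on a line boundary, so it spans ceil(548 / 64) = 9 cache lines.
Row-major traversal misses (one per line touched): 84 * ceil(137 * 4 / 64) = 756
Column-major traversal misses (no reuse, every access misses): 84 * 137 = 11508
Ratio = 11508 / 756 = 15.22

15.22


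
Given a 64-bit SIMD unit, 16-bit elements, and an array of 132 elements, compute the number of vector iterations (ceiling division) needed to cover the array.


Width = 64 / 16 = 4 elements per vector op
Iterations = ceil(132 / 4) = 33

33


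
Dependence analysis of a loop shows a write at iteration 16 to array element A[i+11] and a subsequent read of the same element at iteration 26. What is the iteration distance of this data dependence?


Distance = read iteration - write iteration
= 26 - 16 = 10

10


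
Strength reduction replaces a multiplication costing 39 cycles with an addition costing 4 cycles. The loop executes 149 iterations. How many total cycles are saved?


Per-iteration saving = 39 - 4 = 35
Total saved = 149 * 35 = 5215

5215
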